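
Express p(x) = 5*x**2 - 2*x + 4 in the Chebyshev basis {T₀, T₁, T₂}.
(13/2)T₀ + (-2)T₁ + (5/2)T₂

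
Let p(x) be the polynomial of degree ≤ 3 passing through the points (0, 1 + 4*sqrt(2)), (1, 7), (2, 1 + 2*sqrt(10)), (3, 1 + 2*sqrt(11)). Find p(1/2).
-5*sqrt(10)/8 + sqrt(11)/8 + 5*sqrt(2)/4 + 53/8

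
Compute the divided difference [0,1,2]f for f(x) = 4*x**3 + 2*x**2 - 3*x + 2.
14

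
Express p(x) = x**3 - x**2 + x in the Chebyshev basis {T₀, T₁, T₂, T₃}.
(-1/2)T₀ + (7/4)T₁ + (-1/2)T₂ + (1/4)T₃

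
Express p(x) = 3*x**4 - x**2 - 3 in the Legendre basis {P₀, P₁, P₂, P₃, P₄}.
(-41/15)P₀ + (22/21)P₂ + (24/35)P₄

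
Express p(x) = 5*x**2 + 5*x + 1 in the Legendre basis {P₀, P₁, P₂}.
(8/3)P₀ + (5)P₁ + (10/3)P₂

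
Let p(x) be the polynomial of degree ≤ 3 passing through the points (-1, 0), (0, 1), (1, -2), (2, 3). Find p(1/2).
-3/4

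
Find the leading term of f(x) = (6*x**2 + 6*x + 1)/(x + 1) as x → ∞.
6*x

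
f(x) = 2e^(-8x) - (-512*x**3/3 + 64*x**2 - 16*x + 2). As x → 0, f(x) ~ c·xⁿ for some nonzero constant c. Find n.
4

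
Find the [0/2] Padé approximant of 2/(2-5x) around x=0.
1/(1 - 5*x/2)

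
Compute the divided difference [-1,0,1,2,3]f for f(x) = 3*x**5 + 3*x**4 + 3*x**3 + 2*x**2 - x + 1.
18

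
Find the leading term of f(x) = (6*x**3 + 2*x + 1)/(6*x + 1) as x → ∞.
x**2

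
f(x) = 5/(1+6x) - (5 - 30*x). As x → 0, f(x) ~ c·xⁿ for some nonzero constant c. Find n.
2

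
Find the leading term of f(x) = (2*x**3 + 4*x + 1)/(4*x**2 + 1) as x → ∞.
x/2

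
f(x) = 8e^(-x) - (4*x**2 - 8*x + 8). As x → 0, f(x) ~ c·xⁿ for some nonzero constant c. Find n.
3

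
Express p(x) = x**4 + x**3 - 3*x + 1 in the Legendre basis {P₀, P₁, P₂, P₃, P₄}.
(6/5)P₀ + (-12/5)P₁ + (4/7)P₂ + (2/5)P₃ + (8/35)P₄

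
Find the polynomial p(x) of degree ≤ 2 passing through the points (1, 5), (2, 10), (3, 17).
x**2 + 2*x + 2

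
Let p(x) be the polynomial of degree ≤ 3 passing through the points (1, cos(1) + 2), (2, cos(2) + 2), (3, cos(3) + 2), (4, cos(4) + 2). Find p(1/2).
21*cos(3)/16 - 5*cos(4)/16 - 35*cos(2)/16 + 35*cos(1)/16 + 2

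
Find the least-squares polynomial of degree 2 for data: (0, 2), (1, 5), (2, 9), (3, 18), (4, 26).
68/35 + (127/70)x + (15/14)x²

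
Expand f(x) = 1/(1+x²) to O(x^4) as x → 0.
1 - x**2 + O(x**4)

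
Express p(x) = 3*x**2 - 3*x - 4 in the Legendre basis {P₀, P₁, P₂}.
(-3)P₀ + (-3)P₁ + (2)P₂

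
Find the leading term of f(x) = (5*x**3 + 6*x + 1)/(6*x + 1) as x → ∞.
5*x**2/6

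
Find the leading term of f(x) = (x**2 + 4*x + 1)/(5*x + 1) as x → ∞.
x/5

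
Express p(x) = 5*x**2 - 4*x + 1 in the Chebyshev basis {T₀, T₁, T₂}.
(7/2)T₀ + (-4)T₁ + (5/2)T₂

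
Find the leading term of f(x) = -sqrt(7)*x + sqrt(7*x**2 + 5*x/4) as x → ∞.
5*sqrt(7)/56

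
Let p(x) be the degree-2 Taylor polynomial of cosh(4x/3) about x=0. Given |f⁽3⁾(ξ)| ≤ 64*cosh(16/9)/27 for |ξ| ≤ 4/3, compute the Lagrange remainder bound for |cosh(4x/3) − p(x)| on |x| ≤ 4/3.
2048*cosh(16/9)/2187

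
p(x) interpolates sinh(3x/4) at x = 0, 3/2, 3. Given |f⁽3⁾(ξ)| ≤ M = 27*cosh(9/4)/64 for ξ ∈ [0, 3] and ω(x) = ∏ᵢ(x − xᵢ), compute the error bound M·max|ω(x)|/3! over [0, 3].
27*sqrt(3)*cosh(9/4)/512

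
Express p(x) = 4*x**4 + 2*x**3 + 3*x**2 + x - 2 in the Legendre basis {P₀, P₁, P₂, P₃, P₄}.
(-1/5)P₀ + (11/5)P₁ + (30/7)P₂ + (4/5)P₃ + (32/35)P₄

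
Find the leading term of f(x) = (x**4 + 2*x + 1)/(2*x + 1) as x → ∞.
x**3/2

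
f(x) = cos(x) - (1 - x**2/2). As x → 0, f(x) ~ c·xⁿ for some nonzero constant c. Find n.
4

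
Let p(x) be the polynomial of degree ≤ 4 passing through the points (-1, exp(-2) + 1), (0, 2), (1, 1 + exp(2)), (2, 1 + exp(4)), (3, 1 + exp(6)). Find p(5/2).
(-5 + (-70*exp(2) + 156 + 140*exp(4) + 35*exp(6))*exp(2))*exp(-2)/128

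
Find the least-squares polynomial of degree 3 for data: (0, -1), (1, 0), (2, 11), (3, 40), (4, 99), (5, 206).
-85/63 + (584/189)x + (-353/126)x² + (113/54)x³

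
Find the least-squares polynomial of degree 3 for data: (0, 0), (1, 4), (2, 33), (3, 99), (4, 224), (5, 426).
-17/63 + (52/189)x + (239/126)x² + (163/54)x³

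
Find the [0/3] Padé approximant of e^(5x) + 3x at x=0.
1/(-1997*x**3/6 + 103*x**2/2 - 8*x + 1)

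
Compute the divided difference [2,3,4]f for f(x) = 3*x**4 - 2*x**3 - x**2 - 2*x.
146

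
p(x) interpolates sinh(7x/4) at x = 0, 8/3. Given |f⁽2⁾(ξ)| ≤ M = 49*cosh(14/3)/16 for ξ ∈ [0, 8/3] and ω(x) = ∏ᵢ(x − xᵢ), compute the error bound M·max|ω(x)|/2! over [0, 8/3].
49*cosh(14/3)/18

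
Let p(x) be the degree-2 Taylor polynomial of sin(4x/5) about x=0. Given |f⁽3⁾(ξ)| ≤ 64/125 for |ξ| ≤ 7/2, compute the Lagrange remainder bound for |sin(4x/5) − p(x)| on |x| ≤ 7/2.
1372/375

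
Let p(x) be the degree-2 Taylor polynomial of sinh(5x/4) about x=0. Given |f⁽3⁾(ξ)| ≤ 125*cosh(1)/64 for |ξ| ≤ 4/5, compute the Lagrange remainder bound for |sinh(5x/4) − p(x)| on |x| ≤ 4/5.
cosh(1)/6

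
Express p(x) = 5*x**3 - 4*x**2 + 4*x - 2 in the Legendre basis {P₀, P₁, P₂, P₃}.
(-10/3)P₀ + (7)P₁ + (-8/3)P₂ + (2)P₃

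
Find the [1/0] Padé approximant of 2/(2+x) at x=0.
1 - x/2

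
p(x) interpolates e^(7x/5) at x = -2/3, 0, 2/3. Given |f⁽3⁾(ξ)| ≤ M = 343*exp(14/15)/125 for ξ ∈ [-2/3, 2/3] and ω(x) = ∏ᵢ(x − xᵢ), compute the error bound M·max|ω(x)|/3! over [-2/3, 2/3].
2744*sqrt(3)*exp(14/15)/91125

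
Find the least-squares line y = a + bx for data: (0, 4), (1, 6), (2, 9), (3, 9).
a = 43/10, b = 9/5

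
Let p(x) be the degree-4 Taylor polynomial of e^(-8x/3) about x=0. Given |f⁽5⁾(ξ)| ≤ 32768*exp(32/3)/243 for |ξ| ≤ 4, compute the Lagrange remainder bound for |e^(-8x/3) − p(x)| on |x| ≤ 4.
4194304*exp(32/3)/3645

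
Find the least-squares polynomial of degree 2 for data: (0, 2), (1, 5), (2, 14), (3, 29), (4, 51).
73/35 + (-13/35)x + (22/7)x²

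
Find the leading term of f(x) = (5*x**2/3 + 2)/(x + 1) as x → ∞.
5*x/3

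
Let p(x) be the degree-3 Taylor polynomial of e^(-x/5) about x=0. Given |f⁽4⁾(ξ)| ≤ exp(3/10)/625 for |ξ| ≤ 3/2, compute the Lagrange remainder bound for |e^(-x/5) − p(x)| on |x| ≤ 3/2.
27*exp(3/10)/80000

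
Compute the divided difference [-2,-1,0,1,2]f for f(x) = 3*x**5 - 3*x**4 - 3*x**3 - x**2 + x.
-3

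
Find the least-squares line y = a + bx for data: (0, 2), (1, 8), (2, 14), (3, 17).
a = 13/5, b = 51/10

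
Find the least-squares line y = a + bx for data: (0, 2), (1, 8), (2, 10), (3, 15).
a = 13/5, b = 41/10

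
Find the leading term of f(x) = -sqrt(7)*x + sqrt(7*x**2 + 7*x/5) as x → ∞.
sqrt(7)/10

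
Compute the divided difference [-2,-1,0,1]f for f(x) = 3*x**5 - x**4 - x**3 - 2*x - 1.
16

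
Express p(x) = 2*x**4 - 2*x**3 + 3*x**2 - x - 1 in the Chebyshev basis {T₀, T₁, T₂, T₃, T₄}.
(5/4)T₀ + (-5/2)T₁ + (5/2)T₂ + (-1/2)T₃ + (1/4)T₄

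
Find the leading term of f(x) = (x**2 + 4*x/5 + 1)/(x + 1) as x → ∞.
x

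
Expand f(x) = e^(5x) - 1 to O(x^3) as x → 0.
5*x + 25*x**2/2 + O(x**3)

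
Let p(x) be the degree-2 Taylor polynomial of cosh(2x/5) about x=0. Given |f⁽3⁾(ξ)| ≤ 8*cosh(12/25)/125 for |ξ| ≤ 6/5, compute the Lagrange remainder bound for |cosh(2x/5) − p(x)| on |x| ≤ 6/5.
288*cosh(12/25)/15625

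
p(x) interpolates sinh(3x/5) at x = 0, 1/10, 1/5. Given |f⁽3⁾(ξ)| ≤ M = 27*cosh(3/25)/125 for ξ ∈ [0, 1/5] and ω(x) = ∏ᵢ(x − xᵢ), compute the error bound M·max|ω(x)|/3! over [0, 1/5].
sqrt(3)*cosh(3/25)/125000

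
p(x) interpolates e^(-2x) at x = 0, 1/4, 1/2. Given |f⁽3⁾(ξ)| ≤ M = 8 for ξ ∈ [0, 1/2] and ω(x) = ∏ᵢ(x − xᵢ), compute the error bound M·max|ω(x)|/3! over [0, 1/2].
sqrt(3)/216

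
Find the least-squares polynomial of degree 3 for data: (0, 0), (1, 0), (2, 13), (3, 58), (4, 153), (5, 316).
5/126 + (-587/756)x + (-307/126)x² + (329/108)x³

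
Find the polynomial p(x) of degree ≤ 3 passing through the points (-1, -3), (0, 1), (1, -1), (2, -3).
x**3 - 3*x**2 + 1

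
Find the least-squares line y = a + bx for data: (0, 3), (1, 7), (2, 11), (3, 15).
a = 3, b = 4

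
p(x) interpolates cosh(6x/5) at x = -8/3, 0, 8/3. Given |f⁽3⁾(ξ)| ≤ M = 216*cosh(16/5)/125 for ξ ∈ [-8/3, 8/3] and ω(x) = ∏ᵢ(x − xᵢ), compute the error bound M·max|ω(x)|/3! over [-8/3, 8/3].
4096*sqrt(3)*cosh(16/5)/3375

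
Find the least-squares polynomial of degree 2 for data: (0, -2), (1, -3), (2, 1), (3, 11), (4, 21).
-12/5 + (-2)x + (2)x²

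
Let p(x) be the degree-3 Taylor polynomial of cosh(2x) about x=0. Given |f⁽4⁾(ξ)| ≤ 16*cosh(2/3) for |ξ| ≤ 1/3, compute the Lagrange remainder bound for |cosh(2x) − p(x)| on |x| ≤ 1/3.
2*cosh(2/3)/243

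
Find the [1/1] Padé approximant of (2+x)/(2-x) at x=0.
(x/2 + 1)/(1 - x/2)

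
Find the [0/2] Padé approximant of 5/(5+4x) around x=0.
1/(4*x/5 + 1)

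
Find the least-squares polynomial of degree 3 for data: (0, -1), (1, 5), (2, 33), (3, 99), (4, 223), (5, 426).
-25/21 + (391/126)x + (41/84)x² + (115/36)x³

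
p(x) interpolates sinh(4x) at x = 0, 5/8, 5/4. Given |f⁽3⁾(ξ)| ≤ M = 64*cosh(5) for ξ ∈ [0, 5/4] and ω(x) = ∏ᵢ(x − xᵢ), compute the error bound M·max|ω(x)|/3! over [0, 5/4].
125*sqrt(3)*cosh(5)/216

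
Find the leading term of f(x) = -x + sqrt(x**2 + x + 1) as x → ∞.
1/2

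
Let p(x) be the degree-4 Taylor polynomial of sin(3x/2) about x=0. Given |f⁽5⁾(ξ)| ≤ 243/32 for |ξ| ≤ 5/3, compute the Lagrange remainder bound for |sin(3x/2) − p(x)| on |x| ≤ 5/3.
625/768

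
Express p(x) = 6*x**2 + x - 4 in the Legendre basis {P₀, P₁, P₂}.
(-2)P₀ + P₁ + (4)P₂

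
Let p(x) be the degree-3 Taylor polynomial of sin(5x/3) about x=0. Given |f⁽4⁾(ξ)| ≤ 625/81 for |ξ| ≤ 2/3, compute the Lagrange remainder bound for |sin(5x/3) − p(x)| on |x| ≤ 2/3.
1250/19683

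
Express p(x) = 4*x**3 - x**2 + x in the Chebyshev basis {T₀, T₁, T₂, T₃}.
(-1/2)T₀ + (4)T₁ + (-1/2)T₂ + T₃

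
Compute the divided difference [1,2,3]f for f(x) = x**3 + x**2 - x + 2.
7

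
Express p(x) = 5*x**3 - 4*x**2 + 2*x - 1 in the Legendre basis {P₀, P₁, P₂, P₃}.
(-7/3)P₀ + (5)P₁ + (-8/3)P₂ + (2)P₃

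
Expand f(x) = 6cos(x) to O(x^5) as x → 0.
6 - 3*x**2 + x**4/4 + O(x**5)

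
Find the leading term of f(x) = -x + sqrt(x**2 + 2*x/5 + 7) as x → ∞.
1/5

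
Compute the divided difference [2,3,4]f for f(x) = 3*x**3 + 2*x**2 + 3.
29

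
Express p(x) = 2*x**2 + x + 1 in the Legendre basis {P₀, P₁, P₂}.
(5/3)P₀ + P₁ + (4/3)P₂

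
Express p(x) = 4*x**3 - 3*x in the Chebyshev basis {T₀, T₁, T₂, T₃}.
T₃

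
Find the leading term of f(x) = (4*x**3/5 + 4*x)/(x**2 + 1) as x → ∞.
4*x/5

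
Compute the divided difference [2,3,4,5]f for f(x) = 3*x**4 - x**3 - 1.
41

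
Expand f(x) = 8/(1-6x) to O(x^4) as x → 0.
8 + 48*x + 288*x**2 + 1728*x**3 + O(x**4)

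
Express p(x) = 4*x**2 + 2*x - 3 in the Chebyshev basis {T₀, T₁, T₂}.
-T₀ + (2)T₁ + (2)T₂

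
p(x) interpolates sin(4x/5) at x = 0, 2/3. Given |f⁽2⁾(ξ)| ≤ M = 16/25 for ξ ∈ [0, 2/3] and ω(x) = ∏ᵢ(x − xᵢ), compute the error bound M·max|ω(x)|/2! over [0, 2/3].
8/225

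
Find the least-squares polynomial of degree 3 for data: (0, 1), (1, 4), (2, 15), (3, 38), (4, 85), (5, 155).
23/21 + (115/126)x + (71/84)x² + (37/36)x³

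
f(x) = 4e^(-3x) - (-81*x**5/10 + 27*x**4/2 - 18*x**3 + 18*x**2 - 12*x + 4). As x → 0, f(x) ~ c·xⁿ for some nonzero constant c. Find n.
6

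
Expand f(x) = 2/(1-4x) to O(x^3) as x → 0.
2 + 8*x + 32*x**2 + O(x**3)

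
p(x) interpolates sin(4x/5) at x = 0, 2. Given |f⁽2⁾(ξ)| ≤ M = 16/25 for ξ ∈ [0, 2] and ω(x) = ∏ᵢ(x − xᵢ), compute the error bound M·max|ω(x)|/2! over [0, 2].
8/25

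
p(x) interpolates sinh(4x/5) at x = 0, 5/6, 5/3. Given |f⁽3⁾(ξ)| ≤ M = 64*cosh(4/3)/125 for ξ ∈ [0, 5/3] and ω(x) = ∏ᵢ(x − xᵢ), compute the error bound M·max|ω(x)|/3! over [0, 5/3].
8*sqrt(3)*cosh(4/3)/729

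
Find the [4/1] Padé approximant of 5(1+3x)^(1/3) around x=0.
(5*x**4/3 - 8*x**3/3 + 6*x**2 + 16*x + 5)/(11*x/5 + 1)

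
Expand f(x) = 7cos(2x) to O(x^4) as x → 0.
7 - 14*x**2 + O(x**4)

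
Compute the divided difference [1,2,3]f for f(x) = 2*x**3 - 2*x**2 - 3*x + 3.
10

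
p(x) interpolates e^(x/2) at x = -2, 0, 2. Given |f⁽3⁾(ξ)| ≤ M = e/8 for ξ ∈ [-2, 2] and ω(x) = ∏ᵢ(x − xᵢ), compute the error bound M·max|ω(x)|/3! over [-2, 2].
sqrt(3)*e/27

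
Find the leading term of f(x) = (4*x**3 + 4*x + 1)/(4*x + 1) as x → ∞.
x**2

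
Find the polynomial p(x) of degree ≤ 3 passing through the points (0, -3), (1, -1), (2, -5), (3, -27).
-2*x**3 + 3*x**2 + x - 3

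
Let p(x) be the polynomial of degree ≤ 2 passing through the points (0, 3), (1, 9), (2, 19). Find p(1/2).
11/2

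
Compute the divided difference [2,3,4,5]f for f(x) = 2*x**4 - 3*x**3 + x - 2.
25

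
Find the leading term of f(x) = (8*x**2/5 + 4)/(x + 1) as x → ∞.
8*x/5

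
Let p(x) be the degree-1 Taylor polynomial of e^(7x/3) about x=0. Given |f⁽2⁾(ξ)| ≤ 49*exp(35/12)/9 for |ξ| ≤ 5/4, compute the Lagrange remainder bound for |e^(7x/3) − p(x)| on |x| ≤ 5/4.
1225*exp(35/12)/288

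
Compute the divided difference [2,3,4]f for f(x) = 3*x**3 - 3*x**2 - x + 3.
24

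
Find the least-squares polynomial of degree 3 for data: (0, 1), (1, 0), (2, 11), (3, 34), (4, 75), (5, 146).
4/7 + (-19/14)x + (15/14)x² + x³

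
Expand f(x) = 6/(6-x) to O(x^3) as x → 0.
1 + x/6 + x**2/36 + O(x**3)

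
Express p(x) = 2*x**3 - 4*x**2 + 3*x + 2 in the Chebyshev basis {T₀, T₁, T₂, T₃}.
(9/2)T₁ + (-2)T₂ + (1/2)T₃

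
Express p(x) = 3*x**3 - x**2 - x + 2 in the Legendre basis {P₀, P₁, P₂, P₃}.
(5/3)P₀ + (4/5)P₁ + (-2/3)P₂ + (6/5)P₃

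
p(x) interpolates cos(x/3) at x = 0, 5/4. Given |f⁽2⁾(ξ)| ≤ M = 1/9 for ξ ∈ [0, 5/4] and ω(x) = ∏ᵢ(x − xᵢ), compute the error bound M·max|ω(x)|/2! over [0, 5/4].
25/1152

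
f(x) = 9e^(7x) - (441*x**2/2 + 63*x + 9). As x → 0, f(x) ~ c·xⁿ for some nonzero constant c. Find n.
3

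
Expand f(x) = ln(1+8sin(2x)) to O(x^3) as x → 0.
16*x - 128*x**2 + O(x**3)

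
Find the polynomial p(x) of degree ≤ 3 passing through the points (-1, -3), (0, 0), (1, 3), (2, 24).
3*x**3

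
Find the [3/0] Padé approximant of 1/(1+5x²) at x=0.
1 - 5*x**2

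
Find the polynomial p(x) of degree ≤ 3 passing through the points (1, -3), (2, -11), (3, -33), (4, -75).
-x**3 - x**2 + 2*x - 3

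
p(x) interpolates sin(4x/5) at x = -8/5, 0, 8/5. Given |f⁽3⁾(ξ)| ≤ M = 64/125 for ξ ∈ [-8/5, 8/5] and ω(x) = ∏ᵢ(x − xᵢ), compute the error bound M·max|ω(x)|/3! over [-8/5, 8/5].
32768*sqrt(3)/421875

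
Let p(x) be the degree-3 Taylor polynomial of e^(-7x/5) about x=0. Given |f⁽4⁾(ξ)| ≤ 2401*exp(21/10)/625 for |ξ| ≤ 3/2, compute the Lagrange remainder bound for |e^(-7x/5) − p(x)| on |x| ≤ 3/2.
64827*exp(21/10)/80000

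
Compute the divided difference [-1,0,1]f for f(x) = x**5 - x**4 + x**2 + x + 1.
0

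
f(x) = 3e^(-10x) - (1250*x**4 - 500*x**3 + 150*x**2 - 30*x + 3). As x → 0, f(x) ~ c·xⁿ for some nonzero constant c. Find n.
5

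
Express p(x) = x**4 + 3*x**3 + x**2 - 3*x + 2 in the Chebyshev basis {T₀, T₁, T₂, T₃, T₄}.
(23/8)T₀ + (-3/4)T₁ + T₂ + (3/4)T₃ + (1/8)T₄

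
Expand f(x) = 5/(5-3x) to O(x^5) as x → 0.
1 + 3*x/5 + 9*x**2/25 + 27*x**3/125 + 81*x**4/625 + O(x**5)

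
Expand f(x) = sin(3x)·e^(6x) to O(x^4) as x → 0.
3*x + 18*x**2 + 99*x**3/2 + O(x**4)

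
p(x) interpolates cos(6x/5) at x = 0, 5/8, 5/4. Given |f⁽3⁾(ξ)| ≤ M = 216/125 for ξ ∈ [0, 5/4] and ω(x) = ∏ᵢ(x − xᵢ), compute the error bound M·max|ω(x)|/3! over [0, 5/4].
sqrt(3)/64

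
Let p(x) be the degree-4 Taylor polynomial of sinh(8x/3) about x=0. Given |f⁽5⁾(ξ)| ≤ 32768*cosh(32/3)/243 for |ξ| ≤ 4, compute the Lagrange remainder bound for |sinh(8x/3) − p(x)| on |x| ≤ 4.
4194304*cosh(32/3)/3645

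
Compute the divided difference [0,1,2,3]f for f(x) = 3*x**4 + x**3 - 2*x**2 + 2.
19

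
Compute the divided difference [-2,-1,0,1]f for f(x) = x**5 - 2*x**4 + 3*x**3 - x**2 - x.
12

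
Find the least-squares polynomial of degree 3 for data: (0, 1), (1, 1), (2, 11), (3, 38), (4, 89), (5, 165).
25/21 + (-293/63)x + (64/21)x² + (8/9)x³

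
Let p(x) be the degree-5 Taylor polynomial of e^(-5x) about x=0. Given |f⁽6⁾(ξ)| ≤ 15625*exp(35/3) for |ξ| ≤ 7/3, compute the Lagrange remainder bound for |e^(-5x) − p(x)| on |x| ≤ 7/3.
367653125*exp(35/3)/104976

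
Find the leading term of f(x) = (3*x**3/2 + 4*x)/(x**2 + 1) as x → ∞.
3*x/2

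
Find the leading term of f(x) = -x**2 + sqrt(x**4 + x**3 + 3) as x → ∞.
x/2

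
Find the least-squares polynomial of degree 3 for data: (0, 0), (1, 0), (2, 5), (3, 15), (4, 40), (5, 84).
-13/63 + (305/189)x + (-100/63)x² + (25/27)x³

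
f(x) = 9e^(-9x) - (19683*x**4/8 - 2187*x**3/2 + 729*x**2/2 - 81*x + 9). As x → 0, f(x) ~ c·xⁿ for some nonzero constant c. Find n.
5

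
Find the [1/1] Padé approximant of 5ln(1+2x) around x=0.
10*x/(x + 1)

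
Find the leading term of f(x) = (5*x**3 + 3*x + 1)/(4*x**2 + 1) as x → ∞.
5*x/4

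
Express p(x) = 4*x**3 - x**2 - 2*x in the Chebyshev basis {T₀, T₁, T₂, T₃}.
(-1/2)T₀ + T₁ + (-1/2)T₂ + T₃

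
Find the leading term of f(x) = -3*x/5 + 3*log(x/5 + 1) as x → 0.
-3*x**2/50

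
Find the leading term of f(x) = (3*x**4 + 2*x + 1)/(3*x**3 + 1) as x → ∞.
x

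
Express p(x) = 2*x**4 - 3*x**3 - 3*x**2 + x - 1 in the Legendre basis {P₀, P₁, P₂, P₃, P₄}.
(-8/5)P₀ + (-4/5)P₁ + (-6/7)P₂ + (-6/5)P₃ + (16/35)P₄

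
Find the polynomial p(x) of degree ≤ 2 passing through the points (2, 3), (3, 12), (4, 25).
2*x**2 - x - 3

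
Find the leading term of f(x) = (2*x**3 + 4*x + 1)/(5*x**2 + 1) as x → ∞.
2*x/5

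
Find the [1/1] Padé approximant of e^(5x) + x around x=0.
(47*x/12 + 1)/(1 - 25*x/12)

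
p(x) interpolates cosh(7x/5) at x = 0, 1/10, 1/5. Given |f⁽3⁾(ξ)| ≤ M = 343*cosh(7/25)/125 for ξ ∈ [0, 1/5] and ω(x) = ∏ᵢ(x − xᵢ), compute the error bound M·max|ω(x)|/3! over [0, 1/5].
343*sqrt(3)*cosh(7/25)/3375000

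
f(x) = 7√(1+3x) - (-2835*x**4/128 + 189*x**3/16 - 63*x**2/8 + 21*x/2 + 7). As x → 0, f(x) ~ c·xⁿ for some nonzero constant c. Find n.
5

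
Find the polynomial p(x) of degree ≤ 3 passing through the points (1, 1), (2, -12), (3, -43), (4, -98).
-x**3 - 3*x**2 + 3*x + 2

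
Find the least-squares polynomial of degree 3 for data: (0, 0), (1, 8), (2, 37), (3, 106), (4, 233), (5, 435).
1/14 + (81/28)x + (51/28)x² + (3)x³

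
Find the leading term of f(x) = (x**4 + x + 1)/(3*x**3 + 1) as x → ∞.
x/3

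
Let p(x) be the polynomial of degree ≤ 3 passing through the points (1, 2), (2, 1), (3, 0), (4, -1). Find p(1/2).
5/2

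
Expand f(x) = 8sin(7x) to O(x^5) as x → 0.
56*x - 1372*x**3/3 + O(x**5)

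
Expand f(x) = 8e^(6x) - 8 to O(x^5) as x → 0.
48*x + 144*x**2 + 288*x**3 + 432*x**4 + O(x**5)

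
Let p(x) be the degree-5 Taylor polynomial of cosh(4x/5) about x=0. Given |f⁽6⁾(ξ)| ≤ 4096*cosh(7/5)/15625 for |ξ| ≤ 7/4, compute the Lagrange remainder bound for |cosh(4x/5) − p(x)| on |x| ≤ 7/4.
117649*cosh(7/5)/11250000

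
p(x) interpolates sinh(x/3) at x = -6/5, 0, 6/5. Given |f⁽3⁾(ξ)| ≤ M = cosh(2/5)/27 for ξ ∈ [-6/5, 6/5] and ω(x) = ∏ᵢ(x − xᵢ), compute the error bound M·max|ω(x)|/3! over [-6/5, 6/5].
8*sqrt(3)*cosh(2/5)/3375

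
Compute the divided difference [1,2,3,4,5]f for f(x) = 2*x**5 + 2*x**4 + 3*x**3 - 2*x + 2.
32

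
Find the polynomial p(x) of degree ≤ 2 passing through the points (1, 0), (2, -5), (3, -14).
-2*x**2 + x + 1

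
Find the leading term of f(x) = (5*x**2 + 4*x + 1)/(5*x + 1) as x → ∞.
x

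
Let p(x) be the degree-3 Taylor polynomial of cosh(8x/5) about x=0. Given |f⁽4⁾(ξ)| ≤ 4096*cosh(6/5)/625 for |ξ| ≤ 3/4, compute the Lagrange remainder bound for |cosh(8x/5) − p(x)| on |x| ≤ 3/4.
54*cosh(6/5)/625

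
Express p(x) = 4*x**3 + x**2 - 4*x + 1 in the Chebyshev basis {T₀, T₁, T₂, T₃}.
(3/2)T₀ - T₁ + (1/2)T₂ + T₃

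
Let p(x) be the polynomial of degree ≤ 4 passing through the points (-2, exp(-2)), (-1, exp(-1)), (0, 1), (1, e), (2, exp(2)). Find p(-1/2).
(-5 + 60*e + (-20*e + 3*exp(2) + 90)*exp(2))*exp(-2)/128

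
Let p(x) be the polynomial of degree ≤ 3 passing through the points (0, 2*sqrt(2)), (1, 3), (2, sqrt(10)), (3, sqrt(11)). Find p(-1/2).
-105/16 - 5*sqrt(11)/16 + 21*sqrt(10)/16 + 35*sqrt(2)/8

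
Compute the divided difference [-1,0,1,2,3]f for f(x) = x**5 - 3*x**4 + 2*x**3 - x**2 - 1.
2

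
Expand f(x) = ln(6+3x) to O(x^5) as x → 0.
log(6) + x/2 - x**2/8 + x**3/24 - x**4/64 + O(x**5)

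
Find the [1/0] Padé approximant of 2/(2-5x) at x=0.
5*x/2 + 1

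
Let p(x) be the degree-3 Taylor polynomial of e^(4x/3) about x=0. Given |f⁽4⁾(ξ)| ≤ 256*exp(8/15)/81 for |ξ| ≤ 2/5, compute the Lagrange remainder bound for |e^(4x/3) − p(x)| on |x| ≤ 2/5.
512*exp(8/15)/151875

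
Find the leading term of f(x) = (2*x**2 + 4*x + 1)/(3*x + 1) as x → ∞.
2*x/3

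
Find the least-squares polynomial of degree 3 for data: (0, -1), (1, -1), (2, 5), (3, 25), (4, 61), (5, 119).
-8/9 + (-1009/378)x + (85/63)x² + (43/54)x³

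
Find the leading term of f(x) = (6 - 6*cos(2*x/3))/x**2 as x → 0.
4/3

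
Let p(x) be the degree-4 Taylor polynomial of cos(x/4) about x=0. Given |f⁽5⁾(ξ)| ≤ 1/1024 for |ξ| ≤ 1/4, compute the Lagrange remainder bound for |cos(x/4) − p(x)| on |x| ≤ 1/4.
1/125829120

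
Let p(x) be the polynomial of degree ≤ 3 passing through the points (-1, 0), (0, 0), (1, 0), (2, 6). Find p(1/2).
-3/8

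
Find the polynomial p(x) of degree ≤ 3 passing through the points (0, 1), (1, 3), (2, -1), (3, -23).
-2*x**3 + 3*x**2 + x + 1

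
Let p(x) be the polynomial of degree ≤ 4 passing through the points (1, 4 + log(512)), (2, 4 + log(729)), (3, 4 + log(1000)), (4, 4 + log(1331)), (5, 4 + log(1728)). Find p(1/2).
4 + log(1677721600000000*11**(25/32)*2**(83/128)*3**(17/128)*5**(55/64)/187183371521817)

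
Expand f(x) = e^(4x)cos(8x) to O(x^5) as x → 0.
1 + 4*x - 24*x**2 - 352*x**3/3 - 224*x**4/3 + O(x**5)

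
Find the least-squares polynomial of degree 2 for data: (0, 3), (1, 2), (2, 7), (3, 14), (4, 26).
14/5 + (-11/5)x + (2)x²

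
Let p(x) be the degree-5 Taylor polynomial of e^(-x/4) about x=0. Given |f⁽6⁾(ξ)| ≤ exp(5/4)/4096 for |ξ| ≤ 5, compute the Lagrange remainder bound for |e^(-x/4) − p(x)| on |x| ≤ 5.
3125*exp(5/4)/589824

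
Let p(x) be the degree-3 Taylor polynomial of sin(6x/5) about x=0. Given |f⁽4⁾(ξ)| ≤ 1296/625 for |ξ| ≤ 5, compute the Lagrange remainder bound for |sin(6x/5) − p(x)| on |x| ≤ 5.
54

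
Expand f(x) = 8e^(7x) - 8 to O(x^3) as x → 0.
56*x + 196*x**2 + O(x**3)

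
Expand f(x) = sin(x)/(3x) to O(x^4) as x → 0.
1/3 - x**2/18 + O(x**4)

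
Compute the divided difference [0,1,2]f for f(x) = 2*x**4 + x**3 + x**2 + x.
18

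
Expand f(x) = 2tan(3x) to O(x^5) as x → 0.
6*x + 18*x**3 + O(x**5)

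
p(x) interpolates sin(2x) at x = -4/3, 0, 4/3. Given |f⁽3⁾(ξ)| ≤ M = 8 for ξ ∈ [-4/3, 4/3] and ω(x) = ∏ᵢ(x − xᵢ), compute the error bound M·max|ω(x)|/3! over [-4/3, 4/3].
512*sqrt(3)/729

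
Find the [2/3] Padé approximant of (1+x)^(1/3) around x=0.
(7*x**2/18 + 4*x/3 + 1)/(-x**3/162 + x**2/6 + x + 1)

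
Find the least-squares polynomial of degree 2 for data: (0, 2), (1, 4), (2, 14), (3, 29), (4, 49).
58/35 + (13/70)x + (41/14)x²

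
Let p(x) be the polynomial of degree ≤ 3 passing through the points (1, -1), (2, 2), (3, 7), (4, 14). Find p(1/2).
-7/4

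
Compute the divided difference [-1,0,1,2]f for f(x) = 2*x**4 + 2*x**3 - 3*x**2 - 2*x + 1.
6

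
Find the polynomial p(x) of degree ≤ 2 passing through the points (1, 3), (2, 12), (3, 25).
2*x**2 + 3*x - 2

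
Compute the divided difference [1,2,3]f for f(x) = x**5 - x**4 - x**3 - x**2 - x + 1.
58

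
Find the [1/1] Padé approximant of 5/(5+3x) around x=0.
1/(3*x/5 + 1)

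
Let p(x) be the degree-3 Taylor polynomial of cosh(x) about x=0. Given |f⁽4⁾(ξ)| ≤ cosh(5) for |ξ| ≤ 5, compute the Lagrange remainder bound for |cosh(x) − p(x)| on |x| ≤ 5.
625*cosh(5)/24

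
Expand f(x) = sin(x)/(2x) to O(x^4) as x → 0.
1/2 - x**2/12 + O(x**4)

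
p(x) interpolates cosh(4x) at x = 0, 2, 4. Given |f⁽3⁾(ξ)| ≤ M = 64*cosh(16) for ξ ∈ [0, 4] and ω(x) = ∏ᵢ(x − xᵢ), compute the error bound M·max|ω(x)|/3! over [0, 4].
512*sqrt(3)*cosh(16)/27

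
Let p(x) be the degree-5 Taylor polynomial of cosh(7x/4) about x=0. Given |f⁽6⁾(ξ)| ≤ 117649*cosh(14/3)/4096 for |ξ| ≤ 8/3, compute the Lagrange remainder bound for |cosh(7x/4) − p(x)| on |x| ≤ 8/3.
470596*cosh(14/3)/32805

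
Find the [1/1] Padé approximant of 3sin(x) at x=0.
3*x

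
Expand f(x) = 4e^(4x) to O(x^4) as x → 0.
4 + 16*x + 32*x**2 + 128*x**3/3 + O(x**4)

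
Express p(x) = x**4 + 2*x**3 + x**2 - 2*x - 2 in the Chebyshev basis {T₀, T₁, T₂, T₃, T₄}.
(-9/8)T₀ + (-1/2)T₁ + T₂ + (1/2)T₃ + (1/8)T₄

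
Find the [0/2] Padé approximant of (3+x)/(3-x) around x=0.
1/(2*x**2/9 - 2*x/3 + 1)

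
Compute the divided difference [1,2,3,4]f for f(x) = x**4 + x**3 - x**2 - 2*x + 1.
11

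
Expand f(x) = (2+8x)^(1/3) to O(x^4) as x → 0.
2**(1/3) + 4*2**(1/3)*x/3 - 16*2**(1/3)*x**2/9 + 320*2**(1/3)*x**3/81 + O(x**4)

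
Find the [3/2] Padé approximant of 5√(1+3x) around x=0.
(135*x**3/32 + 405*x**2/16 + 45*x/2 + 5)/(27*x**2/16 + 3*x + 1)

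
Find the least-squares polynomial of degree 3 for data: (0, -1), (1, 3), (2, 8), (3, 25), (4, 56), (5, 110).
-109/126 + (3019/756)x + (-437/252)x² + (29/27)x³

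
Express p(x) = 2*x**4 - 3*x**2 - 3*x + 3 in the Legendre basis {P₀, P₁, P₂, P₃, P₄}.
(12/5)P₀ + (-3)P₁ + (-6/7)P₂ + (16/35)P₄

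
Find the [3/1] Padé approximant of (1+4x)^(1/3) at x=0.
(-64*x**3/81 + 16*x**2/9 + 4*x + 1)/(8*x/3 + 1)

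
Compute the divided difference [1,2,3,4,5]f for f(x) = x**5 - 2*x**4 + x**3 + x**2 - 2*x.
13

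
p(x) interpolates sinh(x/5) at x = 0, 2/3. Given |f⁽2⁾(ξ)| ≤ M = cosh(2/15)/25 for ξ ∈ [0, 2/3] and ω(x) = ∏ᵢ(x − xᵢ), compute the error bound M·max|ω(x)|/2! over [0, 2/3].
cosh(2/15)/450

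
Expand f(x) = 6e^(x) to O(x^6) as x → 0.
6 + 6*x + 3*x**2 + x**3 + x**4/4 + x**5/20 + O(x**6)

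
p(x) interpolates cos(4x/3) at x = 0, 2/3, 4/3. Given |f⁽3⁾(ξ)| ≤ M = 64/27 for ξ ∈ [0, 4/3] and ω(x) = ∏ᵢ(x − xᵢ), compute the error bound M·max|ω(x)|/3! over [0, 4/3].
512*sqrt(3)/19683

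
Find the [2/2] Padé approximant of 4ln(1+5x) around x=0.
10*x*(5*x + 2)/(25*x**2/6 + 5*x + 1)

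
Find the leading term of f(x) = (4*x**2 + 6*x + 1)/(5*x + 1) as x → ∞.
4*x/5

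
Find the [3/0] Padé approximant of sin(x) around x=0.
-x**3/6 + x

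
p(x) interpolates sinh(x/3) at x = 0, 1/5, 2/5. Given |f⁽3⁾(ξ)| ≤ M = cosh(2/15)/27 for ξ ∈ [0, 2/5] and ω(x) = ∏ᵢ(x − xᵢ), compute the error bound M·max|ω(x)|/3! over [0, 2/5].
sqrt(3)*cosh(2/15)/91125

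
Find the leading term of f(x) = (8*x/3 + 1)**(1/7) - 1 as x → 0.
8*x/21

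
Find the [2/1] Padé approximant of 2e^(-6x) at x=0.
(12*x**2 - 8*x + 2)/(2*x + 1)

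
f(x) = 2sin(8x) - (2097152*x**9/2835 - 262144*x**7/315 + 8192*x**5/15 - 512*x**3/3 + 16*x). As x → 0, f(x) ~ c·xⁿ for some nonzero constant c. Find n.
11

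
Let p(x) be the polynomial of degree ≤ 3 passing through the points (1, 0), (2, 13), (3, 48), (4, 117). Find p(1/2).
-2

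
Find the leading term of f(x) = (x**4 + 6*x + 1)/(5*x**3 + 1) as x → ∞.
x/5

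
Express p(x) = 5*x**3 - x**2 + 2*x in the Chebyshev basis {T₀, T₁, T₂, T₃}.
(-1/2)T₀ + (23/4)T₁ + (-1/2)T₂ + (5/4)T₃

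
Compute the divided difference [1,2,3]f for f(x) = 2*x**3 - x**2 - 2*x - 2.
11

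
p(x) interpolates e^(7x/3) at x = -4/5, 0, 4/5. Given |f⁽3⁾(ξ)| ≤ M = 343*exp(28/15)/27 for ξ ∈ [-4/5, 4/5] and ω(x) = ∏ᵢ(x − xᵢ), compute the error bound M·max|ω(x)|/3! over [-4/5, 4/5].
21952*sqrt(3)*exp(28/15)/91125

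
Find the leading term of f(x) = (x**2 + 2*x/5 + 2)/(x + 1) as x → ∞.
x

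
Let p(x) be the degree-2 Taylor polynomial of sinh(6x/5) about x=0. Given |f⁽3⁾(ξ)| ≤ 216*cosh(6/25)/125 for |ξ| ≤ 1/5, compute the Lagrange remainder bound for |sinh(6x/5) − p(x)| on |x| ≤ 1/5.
36*cosh(6/25)/15625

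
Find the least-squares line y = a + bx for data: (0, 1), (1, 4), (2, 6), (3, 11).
a = 7/10, b = 16/5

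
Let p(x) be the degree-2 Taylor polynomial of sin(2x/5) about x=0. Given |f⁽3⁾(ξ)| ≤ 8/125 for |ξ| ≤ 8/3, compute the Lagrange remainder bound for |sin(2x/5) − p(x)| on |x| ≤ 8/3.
2048/10125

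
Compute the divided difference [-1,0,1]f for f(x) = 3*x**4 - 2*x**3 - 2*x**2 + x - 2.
1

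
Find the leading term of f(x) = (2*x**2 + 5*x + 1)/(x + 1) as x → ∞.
2*x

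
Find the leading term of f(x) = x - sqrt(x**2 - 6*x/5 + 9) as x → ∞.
3/5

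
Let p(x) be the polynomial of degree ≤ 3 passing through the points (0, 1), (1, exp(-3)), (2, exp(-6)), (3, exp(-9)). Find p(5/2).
(-5*exp(6) + 5 + 15*exp(3) + exp(9))*exp(-9)/16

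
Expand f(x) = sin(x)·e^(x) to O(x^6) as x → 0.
x + x**2 + x**3/3 - x**5/30 + O(x**6)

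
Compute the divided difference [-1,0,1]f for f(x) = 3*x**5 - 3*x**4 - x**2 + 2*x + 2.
-4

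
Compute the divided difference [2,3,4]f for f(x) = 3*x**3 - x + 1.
27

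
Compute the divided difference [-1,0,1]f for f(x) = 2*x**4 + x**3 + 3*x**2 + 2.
5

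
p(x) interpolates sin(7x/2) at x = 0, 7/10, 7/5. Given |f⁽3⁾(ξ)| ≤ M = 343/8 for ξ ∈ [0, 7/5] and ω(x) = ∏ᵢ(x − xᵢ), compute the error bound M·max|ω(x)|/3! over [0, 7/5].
117649*sqrt(3)/216000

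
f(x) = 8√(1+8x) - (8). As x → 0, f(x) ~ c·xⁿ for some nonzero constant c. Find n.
1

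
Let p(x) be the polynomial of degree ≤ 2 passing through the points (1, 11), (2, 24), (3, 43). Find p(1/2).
27/4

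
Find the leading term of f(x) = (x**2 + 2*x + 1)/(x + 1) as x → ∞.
x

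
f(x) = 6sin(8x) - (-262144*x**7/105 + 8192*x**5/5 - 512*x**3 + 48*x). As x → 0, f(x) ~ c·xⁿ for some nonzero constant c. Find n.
9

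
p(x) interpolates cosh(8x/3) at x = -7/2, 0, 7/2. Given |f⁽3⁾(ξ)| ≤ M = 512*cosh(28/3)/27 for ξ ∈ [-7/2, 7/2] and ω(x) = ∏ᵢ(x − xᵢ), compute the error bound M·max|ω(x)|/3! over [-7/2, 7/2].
21952*sqrt(3)*cosh(28/3)/729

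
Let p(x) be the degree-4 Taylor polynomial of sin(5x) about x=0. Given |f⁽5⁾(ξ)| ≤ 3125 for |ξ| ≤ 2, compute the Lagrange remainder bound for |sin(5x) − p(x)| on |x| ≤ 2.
2500/3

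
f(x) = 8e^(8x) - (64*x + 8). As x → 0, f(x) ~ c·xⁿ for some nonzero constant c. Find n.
2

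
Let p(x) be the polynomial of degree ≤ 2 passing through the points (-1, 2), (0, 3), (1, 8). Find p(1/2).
5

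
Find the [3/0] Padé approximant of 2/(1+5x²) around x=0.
2 - 10*x**2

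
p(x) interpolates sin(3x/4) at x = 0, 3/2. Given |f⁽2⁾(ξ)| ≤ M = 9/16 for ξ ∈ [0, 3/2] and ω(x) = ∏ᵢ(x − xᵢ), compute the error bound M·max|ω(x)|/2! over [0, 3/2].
81/512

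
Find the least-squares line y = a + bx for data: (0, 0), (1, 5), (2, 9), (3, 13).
a = 3/10, b = 43/10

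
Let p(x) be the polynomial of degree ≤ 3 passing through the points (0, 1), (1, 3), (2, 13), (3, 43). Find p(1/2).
7/4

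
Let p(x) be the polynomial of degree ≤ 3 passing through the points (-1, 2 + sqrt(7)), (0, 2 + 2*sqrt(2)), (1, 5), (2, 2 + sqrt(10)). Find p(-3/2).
-35*sqrt(2)/8 - 5*sqrt(10)/16 + 35*sqrt(7)/16 + 95/16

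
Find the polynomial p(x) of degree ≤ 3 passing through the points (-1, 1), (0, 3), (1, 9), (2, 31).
2*x**3 + 2*x**2 + 2*x + 3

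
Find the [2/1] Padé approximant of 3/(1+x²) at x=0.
3 - 3*x**2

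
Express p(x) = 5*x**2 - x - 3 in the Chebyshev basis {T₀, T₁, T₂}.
(-1/2)T₀ - T₁ + (5/2)T₂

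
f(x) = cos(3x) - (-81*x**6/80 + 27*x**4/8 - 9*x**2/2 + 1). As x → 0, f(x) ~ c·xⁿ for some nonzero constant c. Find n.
8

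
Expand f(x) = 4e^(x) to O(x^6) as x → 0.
4 + 4*x + 2*x**2 + 2*x**3/3 + x**4/6 + x**5/30 + O(x**6)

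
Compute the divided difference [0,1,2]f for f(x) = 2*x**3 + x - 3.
6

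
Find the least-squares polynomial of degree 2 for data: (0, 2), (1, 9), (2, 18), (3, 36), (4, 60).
89/35 + (141/70)x + (43/14)x²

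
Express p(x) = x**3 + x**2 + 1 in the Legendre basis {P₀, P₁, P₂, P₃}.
(4/3)P₀ + (3/5)P₁ + (2/3)P₂ + (2/5)P₃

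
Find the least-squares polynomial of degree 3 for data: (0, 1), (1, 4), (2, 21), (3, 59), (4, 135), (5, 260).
50/63 + (925/378)x + (-37/63)x² + (113/54)x³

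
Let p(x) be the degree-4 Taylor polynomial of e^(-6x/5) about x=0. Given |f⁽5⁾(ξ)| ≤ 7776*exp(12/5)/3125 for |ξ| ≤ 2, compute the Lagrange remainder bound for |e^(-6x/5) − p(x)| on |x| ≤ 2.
10368*exp(12/5)/15625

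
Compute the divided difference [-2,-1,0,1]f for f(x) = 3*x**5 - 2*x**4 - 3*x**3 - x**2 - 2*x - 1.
16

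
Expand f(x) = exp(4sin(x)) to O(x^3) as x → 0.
1 + 4*x + 8*x**2 + O(x**3)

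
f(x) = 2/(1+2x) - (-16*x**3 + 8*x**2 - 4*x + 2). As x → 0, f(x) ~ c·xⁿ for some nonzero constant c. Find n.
4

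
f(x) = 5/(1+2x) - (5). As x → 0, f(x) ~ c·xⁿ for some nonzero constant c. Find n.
1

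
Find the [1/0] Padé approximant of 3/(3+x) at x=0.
1 - x/3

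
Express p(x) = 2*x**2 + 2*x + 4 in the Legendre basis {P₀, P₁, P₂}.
(14/3)P₀ + (2)P₁ + (4/3)P₂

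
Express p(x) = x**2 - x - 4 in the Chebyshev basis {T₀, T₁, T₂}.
(-7/2)T₀ - T₁ + (1/2)T₂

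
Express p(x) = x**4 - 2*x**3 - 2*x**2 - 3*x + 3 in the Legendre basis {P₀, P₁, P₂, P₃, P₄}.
(38/15)P₀ + (-21/5)P₁ + (-16/21)P₂ + (-4/5)P₃ + (8/35)P₄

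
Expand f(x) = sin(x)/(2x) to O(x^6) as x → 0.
1/2 - x**2/12 + x**4/240 + O(x**6)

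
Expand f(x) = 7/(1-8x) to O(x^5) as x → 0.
7 + 56*x + 448*x**2 + 3584*x**3 + 28672*x**4 + O(x**5)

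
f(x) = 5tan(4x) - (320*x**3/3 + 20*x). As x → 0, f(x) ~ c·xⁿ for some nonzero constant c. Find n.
5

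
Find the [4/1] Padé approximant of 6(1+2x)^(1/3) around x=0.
(32*x**4/81 - 128*x**3/135 + 16*x**2/5 + 64*x/5 + 6)/(22*x/15 + 1)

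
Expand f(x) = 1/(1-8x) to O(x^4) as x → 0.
1 + 8*x + 64*x**2 + 512*x**3 + O(x**4)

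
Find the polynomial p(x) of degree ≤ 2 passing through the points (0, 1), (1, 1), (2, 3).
x**2 - x + 1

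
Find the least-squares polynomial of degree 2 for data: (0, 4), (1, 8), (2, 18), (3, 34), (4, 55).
137/35 + (48/35)x + (20/7)x²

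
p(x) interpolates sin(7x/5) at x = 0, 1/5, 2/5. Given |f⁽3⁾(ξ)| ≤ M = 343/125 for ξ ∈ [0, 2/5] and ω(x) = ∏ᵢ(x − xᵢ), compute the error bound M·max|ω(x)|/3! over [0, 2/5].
343*sqrt(3)/421875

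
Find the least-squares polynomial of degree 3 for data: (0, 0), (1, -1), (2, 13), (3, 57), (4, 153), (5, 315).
-1/42 + (-473/252)x + (-79/42)x² + (107/36)x³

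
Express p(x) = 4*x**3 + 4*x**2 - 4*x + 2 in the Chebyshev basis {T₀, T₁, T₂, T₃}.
(4)T₀ - T₁ + (2)T₂ + T₃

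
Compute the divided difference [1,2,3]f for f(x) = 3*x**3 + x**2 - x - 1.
19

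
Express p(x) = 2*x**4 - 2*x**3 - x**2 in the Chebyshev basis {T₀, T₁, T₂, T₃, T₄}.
(1/4)T₀ + (-3/2)T₁ + (1/2)T₂ + (-1/2)T₃ + (1/4)T₄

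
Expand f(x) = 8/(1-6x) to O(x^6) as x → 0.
8 + 48*x + 288*x**2 + 1728*x**3 + 10368*x**4 + 62208*x**5 + O(x**6)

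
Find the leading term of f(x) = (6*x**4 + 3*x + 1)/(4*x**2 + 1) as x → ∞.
3*x**2/2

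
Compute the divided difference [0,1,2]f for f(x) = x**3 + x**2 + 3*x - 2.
4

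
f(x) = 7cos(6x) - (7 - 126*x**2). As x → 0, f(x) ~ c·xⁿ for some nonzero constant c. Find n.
4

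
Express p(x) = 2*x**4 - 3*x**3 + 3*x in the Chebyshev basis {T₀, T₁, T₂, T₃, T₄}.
(3/4)T₀ + (3/4)T₁ + T₂ + (-3/4)T₃ + (1/4)T₄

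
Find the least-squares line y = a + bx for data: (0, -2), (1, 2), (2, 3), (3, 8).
a = -19/10, b = 31/10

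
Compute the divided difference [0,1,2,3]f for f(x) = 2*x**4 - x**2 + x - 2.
12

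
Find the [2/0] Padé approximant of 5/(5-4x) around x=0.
16*x**2/25 + 4*x/5 + 1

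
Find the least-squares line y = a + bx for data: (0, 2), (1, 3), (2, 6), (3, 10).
a = 6/5, b = 27/10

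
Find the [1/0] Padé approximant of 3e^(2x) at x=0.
6*x + 3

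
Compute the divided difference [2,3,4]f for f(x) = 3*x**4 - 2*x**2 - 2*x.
163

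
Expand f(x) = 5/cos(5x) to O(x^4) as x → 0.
5 + 125*x**2/2 + O(x**4)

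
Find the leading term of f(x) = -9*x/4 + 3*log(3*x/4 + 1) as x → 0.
-27*x**2/32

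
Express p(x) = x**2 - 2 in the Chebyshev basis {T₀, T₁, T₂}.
(-3/2)T₀ + (1/2)T₂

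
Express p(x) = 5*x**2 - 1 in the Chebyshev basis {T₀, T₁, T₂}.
(3/2)T₀ + (5/2)T₂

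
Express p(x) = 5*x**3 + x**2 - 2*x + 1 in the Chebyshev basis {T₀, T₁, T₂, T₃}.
(3/2)T₀ + (7/4)T₁ + (1/2)T₂ + (5/4)T₃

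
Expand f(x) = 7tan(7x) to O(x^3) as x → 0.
49*x + O(x**3)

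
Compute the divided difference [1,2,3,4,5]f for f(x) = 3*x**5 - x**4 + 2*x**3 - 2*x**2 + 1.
44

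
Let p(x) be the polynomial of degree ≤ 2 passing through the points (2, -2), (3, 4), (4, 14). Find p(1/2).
-7/2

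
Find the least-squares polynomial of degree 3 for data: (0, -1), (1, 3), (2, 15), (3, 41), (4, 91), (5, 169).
-61/63 + (464/189)x + (37/126)x² + (65/54)x³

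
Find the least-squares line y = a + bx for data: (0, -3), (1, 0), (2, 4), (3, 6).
a = -29/10, b = 31/10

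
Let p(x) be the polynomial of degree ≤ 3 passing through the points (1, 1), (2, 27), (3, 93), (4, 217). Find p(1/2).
-21/8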